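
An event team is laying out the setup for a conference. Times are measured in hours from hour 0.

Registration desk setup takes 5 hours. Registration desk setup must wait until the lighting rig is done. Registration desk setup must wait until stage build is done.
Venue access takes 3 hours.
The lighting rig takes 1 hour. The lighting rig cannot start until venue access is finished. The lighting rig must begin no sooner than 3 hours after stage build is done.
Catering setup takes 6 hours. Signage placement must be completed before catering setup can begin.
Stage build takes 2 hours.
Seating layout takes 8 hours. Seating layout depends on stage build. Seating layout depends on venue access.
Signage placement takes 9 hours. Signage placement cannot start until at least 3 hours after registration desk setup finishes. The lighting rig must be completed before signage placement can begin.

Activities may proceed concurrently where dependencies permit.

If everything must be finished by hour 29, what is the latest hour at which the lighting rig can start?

5

To finish by hour 29, catering setup (duration 6) must start no later than hour 23.
Signage placement must finish before catering setup (must start by hour 23). With a 9-hour duration, signage placement must start by 23 − 9 = hour 14.
Registration desk setup must finish before signage placement (must start by hour 14, minus 3-hour gap → hour 11). With a 5-hour duration, registration desk setup must start by 11 − 5 = hour 6.
For the lighting rig: registration desk setup (must start by hour 6); signage placement (must start by hour 14). The most restrictive is hour 6; with a 1-hour duration, the lighting rig must start by hour 5.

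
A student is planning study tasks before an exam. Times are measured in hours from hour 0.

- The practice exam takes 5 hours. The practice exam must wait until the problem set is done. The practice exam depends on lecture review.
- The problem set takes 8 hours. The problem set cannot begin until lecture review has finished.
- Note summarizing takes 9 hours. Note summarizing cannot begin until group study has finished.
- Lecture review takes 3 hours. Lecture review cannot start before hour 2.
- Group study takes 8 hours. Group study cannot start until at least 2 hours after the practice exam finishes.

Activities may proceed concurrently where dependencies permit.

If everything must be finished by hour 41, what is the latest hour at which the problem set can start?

9

Note summarizing must finish by hour 41; it takes 9 hours, so it must start by 41 − 9 = hour 32.
Group study must finish before note summarizing (must start by hour 32). With an 8-hour duration, group study must start by 32 − 8 = hour 24.
The practice exam feeds into group study (must start by hour 24, minus 2-hour gap → hour 22); so the practice exam must finish by hour 22 and therefore start by hour 17.
The problem set feeds into the practice exam (must start by hour 17); so the problem set must finish by hour 17 and therefore start by hour 9.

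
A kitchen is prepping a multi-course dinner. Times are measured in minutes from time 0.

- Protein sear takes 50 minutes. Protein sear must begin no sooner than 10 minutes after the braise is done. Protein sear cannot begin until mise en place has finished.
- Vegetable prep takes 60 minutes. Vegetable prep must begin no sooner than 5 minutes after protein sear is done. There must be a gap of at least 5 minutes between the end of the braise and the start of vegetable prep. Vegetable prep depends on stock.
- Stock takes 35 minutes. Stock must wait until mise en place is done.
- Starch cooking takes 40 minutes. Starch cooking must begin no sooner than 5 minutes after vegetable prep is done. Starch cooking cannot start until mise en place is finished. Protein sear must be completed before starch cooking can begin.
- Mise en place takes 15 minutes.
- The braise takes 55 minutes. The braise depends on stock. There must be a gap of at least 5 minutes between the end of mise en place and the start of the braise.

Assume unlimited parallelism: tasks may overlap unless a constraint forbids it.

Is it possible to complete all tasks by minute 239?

No

Nothing blocks mise en place, so it runs from minute 0 to minute 15.
Stock cannot begin until mise en place (finishes minute 15). It runs from minute 15 to 15 + 35 = minute 50.
For the braise: stock (finishes minute 50); mise en place (finishes minute 15, plus 5-minute gap → minute 20). Taking the maximum gives a start of minute 50, and it finishes at 50 + 55 = minute 105.
Protein sear cannot start until the braise (finishes minute 105, plus 10-minute gap → minute 115); mise en place (finishes minute 15). The controlling bound is minute 115, so protein sear finishes at 115 + 50 = minute 165.
Vegetable prep cannot start until protein sear (finishes minute 165, plus 5-minute gap → minute 170); the braise (finishes minute 105, plus 5-minute gap → minute 110); stock (finishes minute 50). The controlling bound is minute 170, so vegetable prep finishes at 170 + 60 = minute 230.
Starch cooking needs all of vegetable prep (finishes minute 230, plus 5-minute gap → minute 235); mise en place (finishes minute 15); protein sear (finishes minute 165). That puts its earliest start at minute 235; it finishes at 235 + 40 = minute 275.
The earliest everything can be done is minute 275, which is after the deadline of 239, so it is not possible.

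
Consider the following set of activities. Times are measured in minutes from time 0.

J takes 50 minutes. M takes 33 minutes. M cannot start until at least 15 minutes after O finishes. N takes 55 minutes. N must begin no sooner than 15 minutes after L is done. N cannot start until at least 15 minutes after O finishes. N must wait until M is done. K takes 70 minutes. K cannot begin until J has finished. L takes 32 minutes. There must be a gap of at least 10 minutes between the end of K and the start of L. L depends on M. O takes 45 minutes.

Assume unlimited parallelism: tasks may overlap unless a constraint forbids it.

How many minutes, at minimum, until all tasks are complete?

232

O can start immediately at minute 0; it finishes at minute 45.
M waits on O (finishes minute 45, plus 15-minute gap → minute 60), so it starts at minute 60 and finishes at 60 + 33 = minute 93.
J can start immediately at minute 0; it finishes at minute 50.
After J (finishes minute 50), K can start at minute 50 and finishes at minute 120.
L needs all of K (finishes minute 120, plus 10-minute gap → minute 130); M (finishes minute 93). That puts its earliest start at minute 130; it finishes at 130 + 32 = minute 162.
N cannot start until L (finishes minute 162, plus 15-minute gap → minute 177); O (finishes minute 45, plus 15-minute gap → minute 60); M (finishes minute 93). The controlling bound is minute 177, so N finishes at 177 + 55 = minute 232.
All tasks are finished once the last one completes. Finish times: J at 50, K at 120, L at 162, M at 93, N at 232, O at 45. The latest is minute 232.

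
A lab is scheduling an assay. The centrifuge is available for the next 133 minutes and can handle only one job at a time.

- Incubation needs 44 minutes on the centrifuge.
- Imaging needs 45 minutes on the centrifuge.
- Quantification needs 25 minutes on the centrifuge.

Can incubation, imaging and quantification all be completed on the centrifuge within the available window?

Yes

Running back to back, the jobs need 44 + 45 + 25 = 114 minutes on the centrifuge.
Since 114 ≤ 133, they fit within the window.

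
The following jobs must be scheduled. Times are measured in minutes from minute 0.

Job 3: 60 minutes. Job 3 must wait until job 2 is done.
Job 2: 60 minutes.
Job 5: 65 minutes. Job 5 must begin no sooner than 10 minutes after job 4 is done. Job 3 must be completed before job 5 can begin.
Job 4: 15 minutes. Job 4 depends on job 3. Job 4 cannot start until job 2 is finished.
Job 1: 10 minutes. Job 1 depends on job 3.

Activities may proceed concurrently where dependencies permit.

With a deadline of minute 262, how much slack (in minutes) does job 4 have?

52

Nothing blocks job 2, so it runs from minute 0 to minute 60.
Job 3 waits on job 2 (finishes minute 60), so it starts at minute 60 and finishes at 60 + 60 = minute 120.
For job 4: job 3 (finishes minute 120); job 2 (finishes minute 60). Taking the maximum gives a start of minute 120, and it finishes at 120 + 15 = minute 135.

Working backward from the deadline:
Job 5 must finish by minute 262; it takes 65 minutes, so it must start by 262 − 65 = minute 197.
Job 4 must finish before job 5 (must start by minute 197, minus 10-minute gap → minute 187). With a 15-minute duration, job 4 must start by 187 − 15 = minute 172.
So job 4 can start as early as minute 120 and as late as minute 172, giving 172 − 120 = 52 minutes of slack.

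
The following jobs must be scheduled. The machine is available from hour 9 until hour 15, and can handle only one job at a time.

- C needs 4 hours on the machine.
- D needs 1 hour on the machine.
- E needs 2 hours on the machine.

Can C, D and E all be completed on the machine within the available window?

No

The machine window is 15 − 9 = 6 hours.
Running back to back, the jobs need 4 + 1 + 2 = 7 hours on the machine.
Since 7 > 6, they cannot all fit.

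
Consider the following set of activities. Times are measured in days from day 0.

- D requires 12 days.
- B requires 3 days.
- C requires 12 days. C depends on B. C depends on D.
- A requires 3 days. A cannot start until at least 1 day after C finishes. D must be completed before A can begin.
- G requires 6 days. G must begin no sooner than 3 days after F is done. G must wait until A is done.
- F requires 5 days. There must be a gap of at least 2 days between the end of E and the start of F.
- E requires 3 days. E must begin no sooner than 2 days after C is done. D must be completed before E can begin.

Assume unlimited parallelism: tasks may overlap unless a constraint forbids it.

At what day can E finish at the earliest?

D can start immediately at day 0; it finishes at day 12.
Nothing blocks B, so it runs from day 0 to day 3.
For C: B (finishes day 3); D (finishes day 12). Taking the maximum gives a start of day 12, and it finishes at 12 + 12 = day 24.
E needs all of C (finishes day 24, plus 2-day gap → day 26); D (finishes day 12). That puts its earliest start at day 26; it finishes at 26 + 3 = day 29.

29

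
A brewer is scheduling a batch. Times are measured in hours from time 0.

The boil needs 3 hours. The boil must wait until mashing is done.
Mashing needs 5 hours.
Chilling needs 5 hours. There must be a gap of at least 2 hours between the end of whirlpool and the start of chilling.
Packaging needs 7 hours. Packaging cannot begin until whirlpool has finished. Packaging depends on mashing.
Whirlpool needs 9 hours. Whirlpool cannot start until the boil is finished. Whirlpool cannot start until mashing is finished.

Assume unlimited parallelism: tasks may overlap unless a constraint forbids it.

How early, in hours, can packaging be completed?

Nothing blocks mashing, so it runs from hour 0 to hour 5.
The boil waits on mashing (finishes hour 5), so it starts at hour 5 and finishes at 5 + 3 = hour 8.
Whirlpool cannot start until the boil (finishes hour 8); mashing (finishes hour 5). The controlling bound is hour 8, so whirlpool finishes at 8 + 9 = hour 17.
For packaging: whirlpool (finishes hour 17); mashing (finishes hour 5). Taking the maximum gives a start of hour 17, and it finishes at 17 + 7 = hour 24.

24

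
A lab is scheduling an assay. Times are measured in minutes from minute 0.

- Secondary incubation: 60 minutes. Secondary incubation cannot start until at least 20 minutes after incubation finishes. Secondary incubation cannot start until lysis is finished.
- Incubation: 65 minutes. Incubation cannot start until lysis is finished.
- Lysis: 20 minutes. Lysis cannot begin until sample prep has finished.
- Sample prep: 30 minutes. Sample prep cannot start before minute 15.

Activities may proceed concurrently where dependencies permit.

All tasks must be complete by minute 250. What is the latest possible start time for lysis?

Secondary incubation has no dependents, so it just needs to finish by minute 250. Starting by 250 − 60 = minute 190 achieves that.
Incubation feeds into secondary incubation (must start by minute 190, minus 20-minute gap → minute 170); so incubation must finish by minute 170 and therefore start by minute 105.
For lysis: incubation (must start by minute 105); secondary incubation (must start by minute 190). The most restrictive is minute 105; with a 20-minute duration, lysis must start by minute 85.

85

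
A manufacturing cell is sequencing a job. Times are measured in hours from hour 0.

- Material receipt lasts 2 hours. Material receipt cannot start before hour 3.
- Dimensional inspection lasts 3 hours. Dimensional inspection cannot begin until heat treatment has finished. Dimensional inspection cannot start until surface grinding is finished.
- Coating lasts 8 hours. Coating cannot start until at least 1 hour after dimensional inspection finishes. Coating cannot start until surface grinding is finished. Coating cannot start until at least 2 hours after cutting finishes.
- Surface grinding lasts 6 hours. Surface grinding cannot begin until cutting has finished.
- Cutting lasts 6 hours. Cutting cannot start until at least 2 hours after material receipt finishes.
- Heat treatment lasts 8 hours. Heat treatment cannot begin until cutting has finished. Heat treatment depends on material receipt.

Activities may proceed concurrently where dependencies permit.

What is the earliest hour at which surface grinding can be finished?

19

Material receipt cannot begin until its own release at hour 3. It runs from hour 3 to 3 + 2 = hour 5.
Cutting waits on material receipt (finishes hour 5, plus 2-hour gap → hour 7), so it starts at hour 7 and finishes at 7 + 6 = hour 13.
Surface grinding waits on cutting (finishes hour 13), so it starts at hour 13 and finishes at 13 + 6 = hour 19.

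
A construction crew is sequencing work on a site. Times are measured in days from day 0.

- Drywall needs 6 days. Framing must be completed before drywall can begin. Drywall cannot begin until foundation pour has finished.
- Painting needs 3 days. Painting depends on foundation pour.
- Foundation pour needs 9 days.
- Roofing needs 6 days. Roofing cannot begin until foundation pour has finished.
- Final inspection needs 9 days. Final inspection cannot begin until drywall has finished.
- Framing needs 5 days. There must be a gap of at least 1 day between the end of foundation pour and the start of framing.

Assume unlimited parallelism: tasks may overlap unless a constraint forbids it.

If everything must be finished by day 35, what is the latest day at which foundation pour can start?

To finish by day 35, final inspection (duration 9) must start no later than day 26.
Drywall must finish before final inspection (must start by day 26). With a 6-day duration, drywall must start by 26 − 6 = day 20.
Framing has to be done before drywall (must start by day 20). That means finishing by day 20, i.e. starting by 20 − 5 = day 15.
Roofing has no dependents, so it just needs to finish by day 35. Starting by 35 − 6 = day 29 achieves that.
Painting must finish by day 35; it takes 3 days, so it must start by 35 − 3 = day 32.
Foundation pour has several dependents: framing (must start by day 15, minus 1-day gap → day 14); roofing (must start by day 29); drywall (must start by day 20); painting (must start by day 32). The earliest of those limits is day 14, so foundation pour must start by 14 − 9 = day 5.

5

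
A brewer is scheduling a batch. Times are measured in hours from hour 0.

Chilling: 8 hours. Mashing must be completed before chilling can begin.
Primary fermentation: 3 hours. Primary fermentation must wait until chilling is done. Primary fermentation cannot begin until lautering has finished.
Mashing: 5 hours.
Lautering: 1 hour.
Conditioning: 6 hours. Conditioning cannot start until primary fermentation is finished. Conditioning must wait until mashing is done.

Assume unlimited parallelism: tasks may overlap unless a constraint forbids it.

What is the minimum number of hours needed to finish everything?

22

Nothing blocks lautering, so it runs from hour 0 to hour 1.
Mashing can start immediately at hour 0; it finishes at hour 5.
Chilling waits on mashing (finishes hour 5), so it starts at hour 5 and finishes at 5 + 8 = hour 13.
Primary fermentation cannot start until chilling (finishes hour 13); lautering (finishes hour 1). The controlling bound is hour 13, so primary fermentation finishes at 13 + 3 = hour 16.
Conditioning cannot start until primary fermentation (finishes hour 16); mashing (finishes hour 5). The controlling bound is hour 16, so conditioning finishes at 16 + 6 = hour 22.
All tasks are finished once the last one completes. Finish times: Mashing at 5, Lautering at 1, Chilling at 13, Primary fermentation at 16, Conditioning at 22. The latest is hour 22.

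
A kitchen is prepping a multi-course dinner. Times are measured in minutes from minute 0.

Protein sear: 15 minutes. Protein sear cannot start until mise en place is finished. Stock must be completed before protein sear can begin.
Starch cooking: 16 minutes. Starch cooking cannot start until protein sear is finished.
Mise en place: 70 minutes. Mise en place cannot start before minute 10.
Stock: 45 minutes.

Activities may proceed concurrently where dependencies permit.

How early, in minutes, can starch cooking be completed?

Stock has no prerequisites, so it starts at minute 0 and finishes at minute 45.
Mise en place waits on its own release at minute 10, so it starts at minute 10 and finishes at 10 + 70 = minute 80.
For protein sear: mise en place (finishes minute 80); stock (finishes minute 45). Taking the maximum gives a start of minute 80, and it finishes at 80 + 15 = minute 95.
Starch cooking waits on protein sear (finishes minute 95), so it starts at minute 95 and finishes at 95 + 16 = minute 111.

111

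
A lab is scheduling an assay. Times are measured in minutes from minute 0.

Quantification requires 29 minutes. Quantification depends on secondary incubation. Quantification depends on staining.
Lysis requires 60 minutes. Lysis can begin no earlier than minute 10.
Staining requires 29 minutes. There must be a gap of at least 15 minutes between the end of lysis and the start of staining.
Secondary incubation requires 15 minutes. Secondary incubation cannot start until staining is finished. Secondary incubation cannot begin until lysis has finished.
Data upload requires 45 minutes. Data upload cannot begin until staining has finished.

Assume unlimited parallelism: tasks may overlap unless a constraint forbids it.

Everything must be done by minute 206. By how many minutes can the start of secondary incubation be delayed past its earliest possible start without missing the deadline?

48

Lysis cannot begin until its own release at minute 10. It runs from minute 10 to 10 + 60 = minute 70.
Staining cannot begin until lysis (finishes minute 70, plus 15-minute gap → minute 85). It runs from minute 85 to 85 + 29 = minute 114.
Secondary incubation has to wait for staining (finishes minute 114); lysis (finishes minute 70). The latest of these is minute 114, so secondary incubation runs minute 114 to 114 + 15 = minute 129.

Working backward from the deadline:
Quantification must finish by minute 206; it takes 29 minutes, so it must start by 206 − 29 = minute 177.
Secondary incubation has to be done before quantification (must start by minute 177). That means finishing by minute 177, i.e. starting by 177 − 15 = minute 162.
So secondary incubation can start as early as minute 114 and as late as minute 162, giving 162 − 114 = 48 minutes of slack.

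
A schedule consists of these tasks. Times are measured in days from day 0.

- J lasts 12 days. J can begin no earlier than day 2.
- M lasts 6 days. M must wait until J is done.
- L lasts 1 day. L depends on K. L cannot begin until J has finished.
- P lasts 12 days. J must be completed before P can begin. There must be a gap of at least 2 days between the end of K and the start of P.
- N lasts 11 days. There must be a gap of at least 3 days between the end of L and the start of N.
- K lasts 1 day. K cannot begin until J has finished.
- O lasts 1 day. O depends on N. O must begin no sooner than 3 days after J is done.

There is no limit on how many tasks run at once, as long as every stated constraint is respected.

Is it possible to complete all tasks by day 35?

After its own release at day 2, J can start at day 2 and finishes at day 14.
M cannot begin until J (finishes day 14). It runs from day 14 to 14 + 6 = day 20.
K cannot begin until J (finishes day 14). It runs from day 14 to 14 + 1 = day 15.
For P: J (finishes day 14); K (finishes day 15, plus 2-day gap → day 17). Taking the maximum gives a start of day 17, and it finishes at 17 + 12 = day 29.
L needs all of K (finishes day 15); J (finishes day 14). That puts its earliest start at day 15; it finishes at 15 + 1 = day 16.
N waits on L (finishes day 16, plus 3-day gap → day 19), so it starts at day 19 and finishes at 19 + 11 = day 30.
O cannot start until N (finishes day 30); J (finishes day 14, plus 3-day gap → day 17). The controlling bound is day 30, so O finishes at 30 + 1 = day 31.
Every task is finished by day 31, which is no later than the deadline of 35, so the schedule is feasible.

Yes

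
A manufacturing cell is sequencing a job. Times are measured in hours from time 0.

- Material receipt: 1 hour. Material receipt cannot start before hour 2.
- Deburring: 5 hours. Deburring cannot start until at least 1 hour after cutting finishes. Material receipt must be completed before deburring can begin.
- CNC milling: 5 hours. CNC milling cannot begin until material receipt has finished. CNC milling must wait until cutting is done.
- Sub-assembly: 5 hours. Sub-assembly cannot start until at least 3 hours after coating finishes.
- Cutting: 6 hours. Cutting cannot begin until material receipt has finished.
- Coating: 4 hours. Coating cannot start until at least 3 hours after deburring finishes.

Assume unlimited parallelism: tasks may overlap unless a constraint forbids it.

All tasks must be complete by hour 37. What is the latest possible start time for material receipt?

Nothing follows sub-assembly; the deadline of hour 37 is its only limit. It must start by 37 − 5 = hour 32.
Since sub-assembly (must start by hour 32, minus 3-hour gap → hour 29) depends on it, coating must finish by hour 29. Backing off its 4-hour duration gives a latest start of hour 25.
Deburring must finish before coating (must start by hour 25, minus 3-hour gap → hour 22). With a 5-hour duration, deburring must start by 22 − 5 = hour 17.
CNC milling must finish by hour 37; it takes 5 hours, so it must start by 37 − 5 = hour 32.
Cutting must finish in time for deburring (must start by hour 17, minus 1-hour gap → hour 16); CNC milling (must start by hour 32). The tightest is hour 16, so cutting must start by 16 − 6 = hour 10.
Material receipt feeds cutting (must start by hour 10); deburring (must start by hour 17); CNC milling (must start by hour 32). Taking the minimum, material receipt must finish by hour 10 and start by 10 − 1 = hour 9.

9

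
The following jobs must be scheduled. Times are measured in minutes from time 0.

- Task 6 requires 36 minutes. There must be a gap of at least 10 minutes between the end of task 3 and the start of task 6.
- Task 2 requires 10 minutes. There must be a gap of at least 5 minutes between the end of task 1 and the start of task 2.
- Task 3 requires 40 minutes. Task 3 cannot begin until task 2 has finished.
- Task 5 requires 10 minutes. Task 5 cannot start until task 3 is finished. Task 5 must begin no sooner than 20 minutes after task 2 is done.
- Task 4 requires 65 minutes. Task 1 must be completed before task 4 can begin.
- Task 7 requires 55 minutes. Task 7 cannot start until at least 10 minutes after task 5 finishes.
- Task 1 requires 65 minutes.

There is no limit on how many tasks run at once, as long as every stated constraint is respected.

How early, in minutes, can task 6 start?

Task 1 can start immediately at minute 0; it finishes at minute 65.
Task 2 cannot begin until task 1 (finishes minute 65, plus 5-minute gap → minute 70). It runs from minute 70 to 70 + 10 = minute 80.
Task 3 waits on task 2 (finishes minute 80), so it starts at minute 80 and finishes at 80 + 40 = minute 120.
Task 6 waits on task 3 (finishes minute 120, plus 10-minute gap → minute 130), so the earliest it can start is minute 130.

130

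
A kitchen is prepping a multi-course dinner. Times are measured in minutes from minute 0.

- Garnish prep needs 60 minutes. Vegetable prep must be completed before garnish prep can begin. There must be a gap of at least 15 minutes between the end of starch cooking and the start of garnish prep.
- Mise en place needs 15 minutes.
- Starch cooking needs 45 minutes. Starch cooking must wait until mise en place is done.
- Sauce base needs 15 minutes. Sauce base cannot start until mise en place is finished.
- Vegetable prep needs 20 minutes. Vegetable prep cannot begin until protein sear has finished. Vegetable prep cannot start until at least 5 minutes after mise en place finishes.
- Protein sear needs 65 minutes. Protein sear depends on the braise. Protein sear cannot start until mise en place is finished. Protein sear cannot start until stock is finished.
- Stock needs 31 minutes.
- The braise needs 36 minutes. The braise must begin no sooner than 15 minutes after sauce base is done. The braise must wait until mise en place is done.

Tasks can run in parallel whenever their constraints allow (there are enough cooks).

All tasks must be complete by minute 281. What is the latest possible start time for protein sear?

136

Nothing follows garnish prep; the deadline of minute 281 is its only limit. It must start by 281 − 60 = minute 221.
Since garnish prep (must start by minute 221) depends on it, vegetable prep must finish by minute 221. Backing off its 20-minute duration gives a latest start of minute 201.
Protein sear must finish before vegetable prep (must start by minute 201). With a 65-minute duration, protein sear must start by 201 − 65 = minute 136.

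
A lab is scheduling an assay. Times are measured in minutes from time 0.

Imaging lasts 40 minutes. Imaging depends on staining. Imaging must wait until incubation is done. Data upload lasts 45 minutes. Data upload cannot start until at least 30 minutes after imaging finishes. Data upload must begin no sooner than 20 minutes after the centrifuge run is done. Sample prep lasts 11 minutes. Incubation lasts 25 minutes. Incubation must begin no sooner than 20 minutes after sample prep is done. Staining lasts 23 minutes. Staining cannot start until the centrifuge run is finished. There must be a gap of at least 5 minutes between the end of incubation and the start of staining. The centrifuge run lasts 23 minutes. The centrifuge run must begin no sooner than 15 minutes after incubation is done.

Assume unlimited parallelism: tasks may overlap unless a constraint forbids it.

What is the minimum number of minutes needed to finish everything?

Nothing blocks sample prep, so it runs from minute 0 to minute 11.
Incubation waits on sample prep (finishes minute 11, plus 20-minute gap → minute 31), so it starts at minute 31 and finishes at 31 + 25 = minute 56.
The centrifuge run waits on incubation (finishes minute 56, plus 15-minute gap → minute 71), so it starts at minute 71 and finishes at 71 + 23 = minute 94.
Staining cannot start until the centrifuge run (finishes minute 94); incubation (finishes minute 56, plus 5-minute gap → minute 61). The controlling bound is minute 94, so staining finishes at 94 + 23 = minute 117.
Imaging has to wait for staining (finishes minute 117); incubation (finishes minute 56). The latest of these is minute 117, so imaging runs minute 117 to 117 + 40 = minute 157.
Data upload cannot start until imaging (finishes minute 157, plus 30-minute gap → minute 187); the centrifuge run (finishes minute 94, plus 20-minute gap → minute 114). The controlling bound is minute 187, so data upload finishes at 187 + 45 = minute 232.
All tasks are finished once the last one completes. Finish times: Sample prep at 11, Incubation at 56, The centrifuge run at 94, Staining at 117, Imaging at 157, Data upload at 232. The latest is minute 232.

232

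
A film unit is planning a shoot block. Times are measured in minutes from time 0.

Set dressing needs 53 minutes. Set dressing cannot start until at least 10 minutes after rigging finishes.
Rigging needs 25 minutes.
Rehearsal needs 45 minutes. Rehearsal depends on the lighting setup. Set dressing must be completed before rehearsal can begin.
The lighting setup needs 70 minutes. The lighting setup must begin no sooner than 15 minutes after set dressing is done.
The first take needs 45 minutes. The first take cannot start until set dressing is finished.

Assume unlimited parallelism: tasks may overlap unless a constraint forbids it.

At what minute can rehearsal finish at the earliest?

Nothing blocks rigging, so it runs from minute 0 to minute 25.
Set dressing cannot begin until rigging (finishes minute 25, plus 10-minute gap → minute 35). It runs from minute 35 to 35 + 53 = minute 88.
After set dressing (finishes minute 88, plus 15-minute gap → minute 103), the lighting setup can start at minute 103 and finishes at minute 173.
Rehearsal has to wait for the lighting setup (finishes minute 173); set dressing (finishes minute 88). The latest of these is minute 173, so rehearsal runs minute 173 to 173 + 45 = minute 218.

218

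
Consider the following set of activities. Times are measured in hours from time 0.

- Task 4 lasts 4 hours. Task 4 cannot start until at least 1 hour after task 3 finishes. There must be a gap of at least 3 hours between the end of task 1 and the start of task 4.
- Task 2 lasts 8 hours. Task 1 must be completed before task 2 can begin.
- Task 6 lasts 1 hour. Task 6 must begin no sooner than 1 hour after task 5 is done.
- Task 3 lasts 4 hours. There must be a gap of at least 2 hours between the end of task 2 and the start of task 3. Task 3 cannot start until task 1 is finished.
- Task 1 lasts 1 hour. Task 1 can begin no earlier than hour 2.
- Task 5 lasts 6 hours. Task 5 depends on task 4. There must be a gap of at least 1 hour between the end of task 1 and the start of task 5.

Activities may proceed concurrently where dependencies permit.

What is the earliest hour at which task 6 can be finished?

Task 1 cannot begin until its own release at hour 2. It runs from hour 2 to 2 + 1 = hour 3.
After task 1 (finishes hour 3), task 2 can start at hour 3 and finishes at hour 11.
Task 3 has to wait for task 2 (finishes hour 11, plus 2-hour gap → hour 13); task 1 (finishes hour 3). The latest of these is hour 13, so task 3 runs hour 13 to 13 + 4 = hour 17.
For task 4: task 3 (finishes hour 17, plus 1-hour gap → hour 18); task 1 (finishes hour 3, plus 3-hour gap → hour 6). Taking the maximum gives a start of hour 18, and it finishes at 18 + 4 = hour 22.
Task 5 needs all of task 4 (finishes hour 22); task 1 (finishes hour 3, plus 1-hour gap → hour 4). That puts its earliest start at hour 22; it finishes at 22 + 6 = hour 28.
Task 6 waits on task 5 (finishes hour 28, plus 1-hour gap → hour 29), so it starts at hour 29 and finishes at 29 + 1 = hour 30.

30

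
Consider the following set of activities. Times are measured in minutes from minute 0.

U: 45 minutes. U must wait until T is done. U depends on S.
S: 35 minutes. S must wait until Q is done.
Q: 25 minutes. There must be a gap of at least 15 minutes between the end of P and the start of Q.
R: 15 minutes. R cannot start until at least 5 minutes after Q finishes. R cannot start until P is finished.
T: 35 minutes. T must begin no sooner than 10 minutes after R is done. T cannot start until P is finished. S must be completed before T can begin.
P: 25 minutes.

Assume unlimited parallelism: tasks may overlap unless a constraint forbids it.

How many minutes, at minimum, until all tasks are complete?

180

Nothing blocks P, so it runs from minute 0 to minute 25.
Q cannot begin until P (finishes minute 25, plus 15-minute gap → minute 40). It runs from minute 40 to 40 + 25 = minute 65.
S cannot begin until Q (finishes minute 65). It runs from minute 65 to 65 + 35 = minute 100.
R has to wait for Q (finishes minute 65, plus 5-minute gap → minute 70); P (finishes minute 25). The latest of these is minute 70, so R runs minute 70 to 70 + 15 = minute 85.
T needs all of R (finishes minute 85, plus 10-minute gap → minute 95); P (finishes minute 25); S (finishes minute 100). That puts its earliest start at minute 100; it finishes at 100 + 35 = minute 135.
U needs all of T (finishes minute 135); S (finishes minute 100). That puts its earliest start at minute 135; it finishes at 135 + 45 = minute 180.
All tasks are finished once the last one completes. Finish times: P at 25, Q at 65, R at 85, S at 100, T at 135, U at 180. The latest is minute 180.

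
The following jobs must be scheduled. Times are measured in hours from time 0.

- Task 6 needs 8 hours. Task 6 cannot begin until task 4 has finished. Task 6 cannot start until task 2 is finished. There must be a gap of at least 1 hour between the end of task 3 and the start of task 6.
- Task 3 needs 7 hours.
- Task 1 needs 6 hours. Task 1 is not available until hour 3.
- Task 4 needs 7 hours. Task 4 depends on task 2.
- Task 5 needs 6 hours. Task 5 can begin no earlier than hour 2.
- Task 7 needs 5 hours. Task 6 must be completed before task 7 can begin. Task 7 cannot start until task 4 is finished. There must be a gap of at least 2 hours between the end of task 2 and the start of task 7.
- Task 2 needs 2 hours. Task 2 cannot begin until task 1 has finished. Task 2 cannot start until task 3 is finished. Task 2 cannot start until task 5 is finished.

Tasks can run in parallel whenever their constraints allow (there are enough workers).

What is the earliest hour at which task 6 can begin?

18

Task 5 waits on its own release at hour 2, so it starts at hour 2 and finishes at 2 + 6 = hour 8.
Task 3 has no prerequisites, so it starts at hour 0 and finishes at hour 7.
Task 1 cannot begin until its own release at hour 3. It runs from hour 3 to 3 + 6 = hour 9.
For task 2: task 1 (finishes hour 9); task 3 (finishes hour 7); task 5 (finishes hour 8). Taking the maximum gives a start of hour 9, and it finishes at 9 + 2 = hour 11.
Task 4 cannot begin until task 2 (finishes hour 11). It runs from hour 11 to 11 + 7 = hour 18.
Task 6 waits on task 4 (finishes hour 18); task 2 (finishes hour 11); task 3 (finishes hour 7, plus 1-hour gap → hour 8). The latest of these is hour 18, which is the earliest task 6 can start.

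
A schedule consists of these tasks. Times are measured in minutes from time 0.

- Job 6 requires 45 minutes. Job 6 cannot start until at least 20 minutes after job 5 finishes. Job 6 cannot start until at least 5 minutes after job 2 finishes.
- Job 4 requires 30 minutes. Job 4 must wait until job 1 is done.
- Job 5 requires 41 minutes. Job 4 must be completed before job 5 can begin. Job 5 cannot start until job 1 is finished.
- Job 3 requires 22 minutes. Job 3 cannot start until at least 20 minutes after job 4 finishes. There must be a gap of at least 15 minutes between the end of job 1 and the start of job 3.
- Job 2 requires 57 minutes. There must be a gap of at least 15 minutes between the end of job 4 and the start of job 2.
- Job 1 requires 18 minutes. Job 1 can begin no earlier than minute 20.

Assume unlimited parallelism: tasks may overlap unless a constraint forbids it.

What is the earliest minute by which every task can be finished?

190

Job 1 cannot begin until its own release at minute 20. It runs from minute 20 to 20 + 18 = minute 38.
Job 4 waits on job 1 (finishes minute 38), so it starts at minute 38 and finishes at 38 + 30 = minute 68.
Job 5 needs all of job 4 (finishes minute 68); job 1 (finishes minute 38). That puts its earliest start at minute 68; it finishes at 68 + 41 = minute 109.
Job 3 needs all of job 4 (finishes minute 68, plus 20-minute gap → minute 88); job 1 (finishes minute 38, plus 15-minute gap → minute 53). That puts its earliest start at minute 88; it finishes at 88 + 22 = minute 110.
After job 4 (finishes minute 68, plus 15-minute gap → minute 83), job 2 can start at minute 83 and finishes at minute 140.
Job 6 cannot start until job 5 (finishes minute 109, plus 20-minute gap → minute 129); job 2 (finishes minute 140, plus 5-minute gap → minute 145). The controlling bound is minute 145, so job 6 finishes at 145 + 45 = minute 190.
All tasks are finished once the last one completes. Finish times: Job 1 at 38, Job 2 at 140, Job 3 at 110, Job 4 at 68, Job 5 at 109, Job 6 at 190. The latest is minute 190.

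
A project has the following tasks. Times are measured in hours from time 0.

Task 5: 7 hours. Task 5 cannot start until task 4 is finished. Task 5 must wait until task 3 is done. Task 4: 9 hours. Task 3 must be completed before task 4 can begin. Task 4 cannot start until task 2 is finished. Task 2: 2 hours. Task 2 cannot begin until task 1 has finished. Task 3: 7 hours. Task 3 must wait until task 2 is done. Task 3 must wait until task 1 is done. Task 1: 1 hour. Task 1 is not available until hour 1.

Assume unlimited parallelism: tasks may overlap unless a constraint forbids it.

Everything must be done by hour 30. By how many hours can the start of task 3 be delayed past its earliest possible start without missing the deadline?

3

Task 1 cannot begin until its own release at hour 1. It runs from hour 1 to 1 + 1 = hour 2.
After task 1 (finishes hour 2), task 2 can start at hour 2 and finishes at hour 4.
Task 3 has to wait for task 2 (finishes hour 4); task 1 (finishes hour 2). The latest of these is hour 4, so task 3 runs hour 4 to 4 + 7 = hour 11.

Working backward from the deadline:
Task 5 must finish by hour 30; it takes 7 hours, so it must start by 30 − 7 = hour 23.
Task 4 has to be done before task 5 (must start by hour 23). That means finishing by hour 23, i.e. starting by 23 − 9 = hour 14.
Task 3 has several dependents: task 4 (must start by hour 14); task 5 (must start by hour 23). The earliest of those limits is hour 14, so task 3 must start by 14 − 7 = hour 7.
So task 3 can start as early as hour 4 and as late as hour 7, giving 7 − 4 = 3 hours of slack.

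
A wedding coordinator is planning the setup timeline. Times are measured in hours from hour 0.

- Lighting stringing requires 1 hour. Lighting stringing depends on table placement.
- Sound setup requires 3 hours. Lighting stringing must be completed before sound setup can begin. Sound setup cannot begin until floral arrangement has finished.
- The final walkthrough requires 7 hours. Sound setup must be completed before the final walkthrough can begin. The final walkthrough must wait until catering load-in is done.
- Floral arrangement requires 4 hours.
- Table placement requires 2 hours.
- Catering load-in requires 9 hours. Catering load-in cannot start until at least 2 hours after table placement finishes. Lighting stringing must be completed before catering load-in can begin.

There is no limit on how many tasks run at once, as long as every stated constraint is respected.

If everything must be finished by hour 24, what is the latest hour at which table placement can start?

The final walkthrough has no dependents, so it just needs to finish by hour 24. Starting by 24 − 7 = hour 17 achieves that.
Sound setup must finish before the final walkthrough (must start by hour 17). With a 3-hour duration, sound setup must start by 17 − 3 = hour 14.
Catering load-in feeds into the final walkthrough (must start by hour 17); so catering load-in must finish by hour 17 and therefore start by hour 8.
Lighting stringing feeds sound setup (must start by hour 14); catering load-in (must start by hour 8). Taking the minimum, lighting stringing must finish by hour 8 and start by 8 − 1 = hour 7.
Table placement has several dependents: lighting stringing (must start by hour 7); catering load-in (must start by hour 8, minus 2-hour gap → hour 6). The earliest of those limits is hour 6, so table placement must start by 6 − 2 = hour 4.

4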